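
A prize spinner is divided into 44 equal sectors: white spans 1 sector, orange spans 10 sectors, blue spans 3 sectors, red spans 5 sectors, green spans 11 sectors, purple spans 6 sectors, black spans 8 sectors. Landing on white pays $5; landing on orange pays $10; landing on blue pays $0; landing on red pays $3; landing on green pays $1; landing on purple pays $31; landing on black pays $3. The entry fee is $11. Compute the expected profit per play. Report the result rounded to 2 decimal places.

-$3.25

E[payout] = (1/44)·5 + (10/44)·10 + (3/44)·0 + (5/44)·3 + (11/44)·1 + (6/44)·31 + (8/44)·3 = 31/4
Expected profit = 31/4 − 11 = -13/4 ≈ -$3.25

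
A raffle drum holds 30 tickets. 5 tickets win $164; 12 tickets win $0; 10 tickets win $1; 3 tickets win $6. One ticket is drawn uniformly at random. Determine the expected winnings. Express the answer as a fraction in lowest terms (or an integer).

424/15 dollars

E[payout] = (5/30)·164 + (12/30)·0 + (10/30)·1 + (3/30)·6 = 424/15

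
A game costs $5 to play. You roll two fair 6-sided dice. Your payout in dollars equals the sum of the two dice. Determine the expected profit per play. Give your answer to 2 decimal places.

Distribution of the sum of the two dice: 2 w.p. 1/36, 3 w.p. 1/18, 4 w.p. 1/12, 5 w.p. 1/9, 6 w.p. 5/36, 7 w.p. 1/6, …
E[payout] = (1/36)·2 + (1/18)·3 + (1/12)·4 + (1/9)·5 + (5/36)·6 + (1/6)·7 + (5/36)·8 + (1/9)·9 + (1/12)·10 + (1/18)·11 + (1/36)·12 = 7
Expected profit = 7 − 5 = 2 ≈ $2.00

$2.00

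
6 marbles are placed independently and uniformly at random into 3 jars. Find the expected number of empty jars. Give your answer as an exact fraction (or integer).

Let Xⱼ=1 if jar j is empty. P(Xⱼ=1) = ((3-1)/3)^6 = 64/729.
By linearity, E[#empty] = 3·64/729 = 64/243.

64/243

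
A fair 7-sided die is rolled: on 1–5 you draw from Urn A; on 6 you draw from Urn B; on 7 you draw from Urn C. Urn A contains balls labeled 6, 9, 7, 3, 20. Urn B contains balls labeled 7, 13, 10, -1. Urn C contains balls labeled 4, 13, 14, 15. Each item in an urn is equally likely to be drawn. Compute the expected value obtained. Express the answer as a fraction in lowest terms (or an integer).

E[X | Urn A] = (6 + 9 + 7 + 3 + 20)/5 = 9
E[X | Urn B] = (7 + 13 + 10 − 1)/4 = 29/4
E[X | Urn C] = (4 + 13 + 14 + 15)/4 = 23/2
E[X] = (5/7)·9 + (1/7)·29/4 + (1/7)·23/2 = 255/28

255/28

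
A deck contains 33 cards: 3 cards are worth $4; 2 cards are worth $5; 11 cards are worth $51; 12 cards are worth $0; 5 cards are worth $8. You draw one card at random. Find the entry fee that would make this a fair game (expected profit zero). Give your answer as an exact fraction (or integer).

E[payout] = (3/33)·4 + (2/33)·5 + (11/33)·51 + (12/33)·0 + (5/33)·8 = 623/33
Fair fee = E[payout] = 623/33

623/33 dollars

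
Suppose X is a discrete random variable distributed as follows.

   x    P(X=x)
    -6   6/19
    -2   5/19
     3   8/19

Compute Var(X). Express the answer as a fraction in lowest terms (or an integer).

E[X] = (6/19)·(-6) + (5/19)·(-2) + (8/19)·3 = -22/19
E[X²] = (6/19)·36 + (5/19)·4 + (8/19)·9 = 308/19
Var(X) = 308/19 − (-22/19)² = 5368/361

5368/361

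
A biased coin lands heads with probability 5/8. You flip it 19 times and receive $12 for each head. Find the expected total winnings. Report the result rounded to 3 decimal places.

E[#heads] = 19·5/8 = 95/8 (linearity over flips).
E[winnings] = 12·95/8 = 285/2.
≈ 142.500

$142.500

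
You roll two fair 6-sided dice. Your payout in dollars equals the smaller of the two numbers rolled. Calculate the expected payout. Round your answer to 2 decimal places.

Distribution of the smaller of the two numbers rolled: 1 w.p. 11/36, 2 w.p. 1/4, 3 w.p. 7/36, 4 w.p. 5/36, 5 w.p. 1/12, 6 w.p. 1/36
E[payout] = (11/36)·1 + (1/4)·2 + (7/36)·3 + (5/36)·4 + (1/12)·5 + (1/36)·6 = 91/36
≈ $2.53

$2.53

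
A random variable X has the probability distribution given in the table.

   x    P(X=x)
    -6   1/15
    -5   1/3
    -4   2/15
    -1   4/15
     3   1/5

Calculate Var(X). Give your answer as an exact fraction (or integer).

2204/225

E[X] = (1/15)·(-6) + (1/3)·(-5) + (2/15)·(-4) + (4/15)·(-1) + (1/5)·3 = -34/15
E[X²] = (1/15)·36 + (1/3)·25 + (2/15)·16 + (4/15)·1 + (1/5)·9 = 224/15
Var(X) = 224/15 − (-34/15)² = 2204/225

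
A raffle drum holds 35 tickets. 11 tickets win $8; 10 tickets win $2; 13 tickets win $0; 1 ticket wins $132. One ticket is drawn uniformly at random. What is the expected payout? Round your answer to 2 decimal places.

E[payout] = (11/35)·8 + (10/35)·2 + (13/35)·0 + (1/35)·132 = 48/7
≈ $6.86

$6.86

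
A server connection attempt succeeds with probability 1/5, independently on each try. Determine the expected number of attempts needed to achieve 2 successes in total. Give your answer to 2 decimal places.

10.00

By linearity (sum of 2 independent geometric waits), E[trials] = 2/p = 2/(1/5) = 10.
≈ 10.00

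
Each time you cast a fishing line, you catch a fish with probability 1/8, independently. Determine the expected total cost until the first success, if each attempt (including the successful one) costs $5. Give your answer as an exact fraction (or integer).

$40

E[#attempts] = 1/p = 8; E[cost] = 5·8 = 40.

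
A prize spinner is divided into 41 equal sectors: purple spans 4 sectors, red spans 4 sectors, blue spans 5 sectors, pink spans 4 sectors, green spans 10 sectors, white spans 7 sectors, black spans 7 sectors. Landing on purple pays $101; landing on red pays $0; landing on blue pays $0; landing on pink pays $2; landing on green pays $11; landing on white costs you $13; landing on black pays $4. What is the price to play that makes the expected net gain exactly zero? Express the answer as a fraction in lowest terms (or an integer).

459/41 dollars

E[payout] = (4/41)·101 + (4/41)·0 + (5/41)·0 + (4/41)·2 + (10/41)·11 + (7/41)·(-13) + (7/41)·4 = 459/41
Fair fee = E[payout] = 459/41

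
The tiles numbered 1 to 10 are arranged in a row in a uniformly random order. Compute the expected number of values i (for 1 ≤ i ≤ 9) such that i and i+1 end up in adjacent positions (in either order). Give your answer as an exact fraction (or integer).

9/5

For each i ∈ {1,…,9}, let Xᵢ = 1 if i and i+1 are adjacent. P(Xᵢ=1) = 2·(10−1)!/10! = 2/10.
By linearity, E[ΣXᵢ] = (9)·(2/10) = 9/5.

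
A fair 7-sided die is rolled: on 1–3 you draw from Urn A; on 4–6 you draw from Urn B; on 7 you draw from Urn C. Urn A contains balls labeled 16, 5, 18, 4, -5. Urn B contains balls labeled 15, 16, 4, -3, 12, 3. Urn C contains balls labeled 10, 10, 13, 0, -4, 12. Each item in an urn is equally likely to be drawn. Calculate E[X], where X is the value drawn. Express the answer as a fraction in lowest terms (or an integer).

797/105

E[X | Urn A] = (16 + 5 + 18 + 4 − 5)/5 = 38/5
E[X | Urn B] = (15 + 16 + 4 − 3 + 12 + 3)/6 = 47/6
E[X | Urn C] = (10 + 10 + 13 + 0 − 4 + 12)/6 = 41/6
E[X] = (3/7)·38/5 + (3/7)·47/6 + (1/7)·41/6 = 797/105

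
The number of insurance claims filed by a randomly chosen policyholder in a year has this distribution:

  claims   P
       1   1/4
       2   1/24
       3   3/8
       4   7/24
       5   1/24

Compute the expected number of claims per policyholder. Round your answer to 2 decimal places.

2.83

E[X] = (1/4)·1 + (1/24)·2 + (3/8)·3 + (7/24)·4 + (1/24)·5
     = 17/6 ≈ 2.83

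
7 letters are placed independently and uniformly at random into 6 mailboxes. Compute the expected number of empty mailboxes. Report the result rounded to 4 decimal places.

Let Xⱼ=1 if mailbox j is empty. P(Xⱼ=1) = ((6-1)/6)^7 = 78125/279936.
By linearity, E[#empty] = 6·78125/279936 = 78125/46656.
≈ 1.6745

1.6745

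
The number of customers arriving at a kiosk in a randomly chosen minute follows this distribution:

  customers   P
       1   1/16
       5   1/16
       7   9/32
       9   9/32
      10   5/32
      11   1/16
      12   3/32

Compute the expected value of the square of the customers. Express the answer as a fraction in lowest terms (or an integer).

E[X²] = (1/16)·1 + (1/16)·25 + (9/32)·49 + (9/32)·81 + (5/32)·100 + (1/16)·121 + (3/32)·144
     = 599/8

599/8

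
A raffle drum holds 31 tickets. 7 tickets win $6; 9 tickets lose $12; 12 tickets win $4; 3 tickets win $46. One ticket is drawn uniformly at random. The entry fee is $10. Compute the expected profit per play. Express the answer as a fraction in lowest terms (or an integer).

E[payout] = (7/31)·6 + (9/31)·(-12) + (12/31)·4 + (3/31)·46 = 120/31
Expected profit = 120/31 − 10 = -190/31

-190/31 dollars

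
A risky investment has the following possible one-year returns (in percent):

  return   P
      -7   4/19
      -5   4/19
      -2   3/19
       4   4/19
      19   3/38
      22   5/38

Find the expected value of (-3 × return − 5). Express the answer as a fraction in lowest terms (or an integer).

E[-3x-5] = (4/19)·16 + (4/19)·10 + (3/19)·1 + (4/19)·(-17) + (3/38)·(-62) + (5/38)·(-71)
     = -463/38

-463/38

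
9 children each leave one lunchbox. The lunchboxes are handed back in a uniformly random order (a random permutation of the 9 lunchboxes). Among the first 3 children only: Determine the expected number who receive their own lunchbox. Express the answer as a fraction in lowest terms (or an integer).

1/3

Let Xᵢ = 1 if person i gets their own lunchbox. For each i, P(Xᵢ=1) = 1/9.
By linearity of expectation, E[X₁+…+X_3] = 3·(1/9) = 1/3.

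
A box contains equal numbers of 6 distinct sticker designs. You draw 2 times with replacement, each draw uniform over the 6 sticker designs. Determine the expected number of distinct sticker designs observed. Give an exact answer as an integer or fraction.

11/6

Let Xⱼ=1 if type j appears at least once. P(Xⱼ=1) = 1 − ((6−1)/6)^2 = 11/36.
E[#distinct] = 6·11/36 = 11/6.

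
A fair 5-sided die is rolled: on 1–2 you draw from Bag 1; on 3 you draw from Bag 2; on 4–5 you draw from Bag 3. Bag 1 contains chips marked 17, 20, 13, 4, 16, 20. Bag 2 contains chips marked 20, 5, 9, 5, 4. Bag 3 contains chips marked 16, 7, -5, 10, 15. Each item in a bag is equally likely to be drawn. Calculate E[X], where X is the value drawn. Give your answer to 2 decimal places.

E[X | Bag 1] = (17 + 20 + 13 + 4 + 16 + 20)/6 = 15
E[X | Bag 2] = (20 + 5 + 9 + 5 + 4)/5 = 43/5
E[X | Bag 3] = (16 + 7 − 5 + 10 + 15)/5 = 43/5
E[X] = (2/5)·15 + (1/5)·43/5 + (2/5)·43/5 = 279/25 ≈ 11.16

11.16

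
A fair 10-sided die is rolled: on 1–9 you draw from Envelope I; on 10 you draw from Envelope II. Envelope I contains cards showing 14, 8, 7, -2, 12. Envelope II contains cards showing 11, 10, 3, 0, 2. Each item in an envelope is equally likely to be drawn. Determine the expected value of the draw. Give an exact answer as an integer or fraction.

377/50

E[X | Envelope I] = (14 + 8 + 7 − 2 + 12)/5 = 39/5
E[X | Envelope II] = (11 + 10 + 3 + 0 + 2)/5 = 26/5
E[X] = (9/10)·39/5 + (1/10)·26/5 = 377/50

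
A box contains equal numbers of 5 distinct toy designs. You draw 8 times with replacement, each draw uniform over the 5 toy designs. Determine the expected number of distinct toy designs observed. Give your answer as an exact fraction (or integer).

Let Xⱼ=1 if type j appears at least once. P(Xⱼ=1) = 1 − ((5−1)/5)^8 = 325089/390625.
E[#distinct] = 5·325089/390625 = 325089/78125.

325089/78125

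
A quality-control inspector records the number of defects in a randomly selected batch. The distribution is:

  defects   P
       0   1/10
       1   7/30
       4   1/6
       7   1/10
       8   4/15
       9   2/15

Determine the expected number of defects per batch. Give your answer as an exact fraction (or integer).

E[X] = (1/10)·0 + (7/30)·1 + (1/6)·4 + (1/10)·7 + (4/15)·8 + (2/15)·9
     = 74/15

74/15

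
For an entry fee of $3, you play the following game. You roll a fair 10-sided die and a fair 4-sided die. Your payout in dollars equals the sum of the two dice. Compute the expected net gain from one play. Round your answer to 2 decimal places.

Distribution of the sum of the two dice: 2 w.p. 1/40, 3 w.p. 1/20, 4 w.p. 3/40, 5 w.p. 1/10, 6 w.p. 1/10, 7 w.p. 1/10, …
E[payout] = (1/40)·2 + (1/20)·3 + (3/40)·4 + (1/10)·5 + (1/10)·6 + (1/10)·7 + (1/10)·8 + (1/10)·9 + (1/10)·10 + (1/10)·11 + (3/40)·12 + (1/20)·13 + (1/40)·14 = 8
Expected profit = 8 − 3 = 5 ≈ $5.00

$5.00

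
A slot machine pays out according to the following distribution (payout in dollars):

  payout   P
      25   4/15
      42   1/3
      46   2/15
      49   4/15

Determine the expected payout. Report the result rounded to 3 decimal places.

$39.867

E[X] = (4/15)·25 + (1/3)·42 + (2/15)·46 + (4/15)·49
     = 598/15 ≈ 39.867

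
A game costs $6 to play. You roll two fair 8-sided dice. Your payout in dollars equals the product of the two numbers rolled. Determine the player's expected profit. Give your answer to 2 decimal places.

$14.25

Distribution of the product of the two numbers rolled: 1 w.p. 1/64, 2 w.p. 1/32, 3 w.p. 1/32, 4 w.p. 3/64, 5 w.p. 1/32, 6 w.p. 1/16, …
E[payout] = (1/64)·1 + (1/32)·2 + (1/32)·3 + (3/64)·4 + (1/32)·5 + (1/16)·6 + (1/32)·7 + (1/16)·8 + (1/64)·9 + (1/32)·10 + (1/16)·12 + (1/32)·14 + (1/32)·15 + (3/64)·16 + (1/32)·18 + (1/32)·20 + (1/32)·21 + (1/16)·24 + (1/64)·25 + (1/32)·28 + (1/32)·30 + (1/32)·32 + (1/32)·35 + (1/64)·36 + (1/32)·40 + (1/32)·42 + (1/32)·48 + (1/64)·49 + (1/32)·56 + (1/64)·64 = 81/4
Expected profit = 81/4 − 6 = 57/4 ≈ $14.25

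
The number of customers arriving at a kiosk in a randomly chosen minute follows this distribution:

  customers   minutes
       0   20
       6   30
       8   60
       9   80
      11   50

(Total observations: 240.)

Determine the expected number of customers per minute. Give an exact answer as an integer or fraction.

193/24

Total = 240, so P(customers=0) = 20/240, etc.
E[X] = (1/12)·0 + (1/8)·6 + (1/4)·8 + (1/3)·9 + (5/24)·11
     = 193/24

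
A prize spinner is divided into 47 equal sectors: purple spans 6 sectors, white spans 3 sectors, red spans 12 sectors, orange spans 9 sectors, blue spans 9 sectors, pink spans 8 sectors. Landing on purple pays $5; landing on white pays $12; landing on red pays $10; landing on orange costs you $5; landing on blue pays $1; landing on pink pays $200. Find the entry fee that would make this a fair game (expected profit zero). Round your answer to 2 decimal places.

$37.23

E[payout] = (6/47)·5 + (3/47)·12 + (12/47)·10 + (9/47)·(-5) + (9/47)·1 + (8/47)·200 = 1750/47
Fair fee = E[payout] = 1750/47 ≈ $37.23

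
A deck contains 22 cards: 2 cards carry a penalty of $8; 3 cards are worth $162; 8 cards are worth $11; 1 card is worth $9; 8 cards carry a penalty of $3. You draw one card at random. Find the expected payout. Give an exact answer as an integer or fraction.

543/22 dollars

E[payout] = (2/22)·(-8) + (3/22)·162 + (8/22)·11 + (1/22)·9 + (8/22)·(-3) = 543/22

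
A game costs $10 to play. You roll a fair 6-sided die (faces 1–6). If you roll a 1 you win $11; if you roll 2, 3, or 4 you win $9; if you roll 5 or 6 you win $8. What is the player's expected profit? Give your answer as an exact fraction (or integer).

E[payout] = (1/3)·8 + (1/2)·9 + (1/6)·11 = 9
Expected profit = 9 − 10 = -1

-$1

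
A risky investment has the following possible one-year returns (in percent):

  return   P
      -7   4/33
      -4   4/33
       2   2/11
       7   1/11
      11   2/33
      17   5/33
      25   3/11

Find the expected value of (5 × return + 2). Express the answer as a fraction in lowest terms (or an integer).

557/11

E[5x+2] = (4/33)·(-33) + (4/33)·(-18) + (2/11)·12 + (1/11)·37 + (2/33)·57 + (5/33)·87 + (3/11)·127
     = 557/11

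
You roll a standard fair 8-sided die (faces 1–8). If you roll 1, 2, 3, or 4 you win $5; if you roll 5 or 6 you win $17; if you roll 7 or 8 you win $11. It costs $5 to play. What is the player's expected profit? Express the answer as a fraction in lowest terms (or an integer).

E[payout] = (1/2)·5 + (1/4)·11 + (1/4)·17 = 19/2
Expected profit = 19/2 − 5 = 9/2

9/2 dollars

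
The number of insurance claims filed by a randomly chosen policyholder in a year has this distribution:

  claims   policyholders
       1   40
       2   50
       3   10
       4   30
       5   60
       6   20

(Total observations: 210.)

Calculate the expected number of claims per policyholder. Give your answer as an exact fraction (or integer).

71/21

Total = 210, so P(claims=1) = 40/210, etc.
E[X] = (4/21)·1 + (5/21)·2 + (1/21)·3 + (1/7)·4 + (2/7)·5 + (2/21)·6
     = 71/21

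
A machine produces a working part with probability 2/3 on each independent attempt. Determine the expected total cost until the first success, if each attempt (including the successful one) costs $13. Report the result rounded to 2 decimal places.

$19.50

E[#attempts] = 1/p = 3/2; E[cost] = 13·3/2 = 39/2.
≈ 19.50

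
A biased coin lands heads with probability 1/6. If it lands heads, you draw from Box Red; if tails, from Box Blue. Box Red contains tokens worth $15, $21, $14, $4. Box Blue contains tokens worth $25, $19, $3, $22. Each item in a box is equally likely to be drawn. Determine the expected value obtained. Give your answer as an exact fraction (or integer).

E[X | Box Red] = (15 + 21 + 14 + 4)/4 = 27/2
E[X | Box Blue] = (25 + 19 + 3 + 22)/4 = 69/4
E[X] = (1/6)·27/2 + (5/6)·69/4 = 133/8

133/8 dollars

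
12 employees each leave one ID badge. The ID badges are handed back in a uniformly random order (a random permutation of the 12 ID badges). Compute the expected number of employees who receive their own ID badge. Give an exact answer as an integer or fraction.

1

Let Xᵢ = 1 if person i gets their own ID badge. For each i, P(Xᵢ=1) = 1/12.
By linearity of expectation, E[X₁+…+X_12] = 12·(1/12) = 1.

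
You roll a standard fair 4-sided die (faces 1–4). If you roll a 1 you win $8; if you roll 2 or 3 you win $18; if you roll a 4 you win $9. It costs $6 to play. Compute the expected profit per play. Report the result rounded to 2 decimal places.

E[payout] = (1/4)·8 + (1/4)·9 + (1/2)·18 = 53/4
Expected profit = 53/4 − 6 = 29/4 ≈ $7.25

$7.25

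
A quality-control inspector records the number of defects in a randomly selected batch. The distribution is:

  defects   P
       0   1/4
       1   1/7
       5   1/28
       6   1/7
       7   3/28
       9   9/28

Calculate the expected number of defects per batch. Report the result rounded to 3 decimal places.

E[X] = (1/4)·0 + (1/7)·1 + (1/28)·5 + (1/7)·6 + (3/28)·7 + (9/28)·9
     = 135/28 ≈ 4.821

4.821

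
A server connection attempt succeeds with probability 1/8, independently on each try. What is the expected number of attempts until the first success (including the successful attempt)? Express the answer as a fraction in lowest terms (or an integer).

8

For a geometric distribution, E[trials] = 1/p = 1/(1/8) = 8.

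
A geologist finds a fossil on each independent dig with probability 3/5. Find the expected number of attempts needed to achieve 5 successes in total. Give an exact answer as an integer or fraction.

25/3

By linearity (sum of 5 independent geometric waits), E[trials] = 5/p = 5/(3/5) = 25/3.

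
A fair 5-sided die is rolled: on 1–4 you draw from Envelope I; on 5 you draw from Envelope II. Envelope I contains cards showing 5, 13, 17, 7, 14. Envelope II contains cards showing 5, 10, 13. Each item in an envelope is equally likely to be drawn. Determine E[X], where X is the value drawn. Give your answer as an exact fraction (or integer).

E[X | Envelope I] = (5 + 13 + 17 + 7 + 14)/5 = 56/5
E[X | Envelope II] = (5 + 10 + 13)/3 = 28/3
E[X] = (4/5)·56/5 + (1/5)·28/3 = 812/75

812/75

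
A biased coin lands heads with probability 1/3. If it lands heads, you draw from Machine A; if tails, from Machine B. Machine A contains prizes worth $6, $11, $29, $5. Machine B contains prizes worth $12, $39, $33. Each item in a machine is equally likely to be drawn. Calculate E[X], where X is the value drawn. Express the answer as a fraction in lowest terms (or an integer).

E[X | Machine A] = (6 + 11 + 29 + 5)/4 = 51/4
E[X | Machine B] = (12 + 39 + 33)/3 = 28
E[X] = (1/3)·51/4 + (2/3)·28 = 275/12

275/12 dollars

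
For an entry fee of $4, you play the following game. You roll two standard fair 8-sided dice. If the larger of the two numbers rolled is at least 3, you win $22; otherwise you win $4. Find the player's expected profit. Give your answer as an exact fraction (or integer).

135/8 dollars

E[payout] = (1/16)·4 + (15/16)·22 = 167/8
Expected profit = 167/8 − 4 = 135/8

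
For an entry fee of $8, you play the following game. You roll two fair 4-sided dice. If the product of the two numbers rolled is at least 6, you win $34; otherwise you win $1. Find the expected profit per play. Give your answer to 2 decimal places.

E[payout] = (1/2)·1 + (1/2)·34 = 35/2
Expected profit = 35/2 − 8 = 19/2 ≈ $9.50

$9.50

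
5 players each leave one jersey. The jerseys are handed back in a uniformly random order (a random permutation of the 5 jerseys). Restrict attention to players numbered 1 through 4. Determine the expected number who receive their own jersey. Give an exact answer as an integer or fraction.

4/5

Let Xᵢ = 1 if person i gets their own jersey. For each i, P(Xᵢ=1) = 1/5.
By linearity of expectation, E[X₁+…+X_4] = 4·(1/5) = 4/5.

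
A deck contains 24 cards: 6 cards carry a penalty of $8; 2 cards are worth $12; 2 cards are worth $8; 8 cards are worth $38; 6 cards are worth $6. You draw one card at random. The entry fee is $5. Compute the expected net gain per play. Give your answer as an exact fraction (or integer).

E[payout] = (6/24)·(-8) + (2/24)·12 + (2/24)·8 + (8/24)·38 + (6/24)·6 = 83/6
Expected profit = 83/6 − 5 = 53/6

53/6 dollars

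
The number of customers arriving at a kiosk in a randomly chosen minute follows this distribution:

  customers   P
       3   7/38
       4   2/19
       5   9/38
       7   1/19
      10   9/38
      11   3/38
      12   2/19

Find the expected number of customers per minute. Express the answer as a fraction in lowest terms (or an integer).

E[X] = (7/38)·3 + (2/19)·4 + (9/38)·5 + (1/19)·7 + (9/38)·10 + (3/38)·11 + (2/19)·12
     = 267/38

267/38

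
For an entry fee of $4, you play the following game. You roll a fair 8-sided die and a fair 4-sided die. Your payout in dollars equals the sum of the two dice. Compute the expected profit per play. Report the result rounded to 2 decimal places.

$3.00

Distribution of the sum of the two dice: 2 w.p. 1/32, 3 w.p. 1/16, 4 w.p. 3/32, 5 w.p. 1/8, 6 w.p. 1/8, 7 w.p. 1/8, …
E[payout] = (1/32)·2 + (1/16)·3 + (3/32)·4 + (1/8)·5 + (1/8)·6 + (1/8)·7 + (1/8)·8 + (1/8)·9 + (3/32)·10 + (1/16)·11 + (1/32)·12 = 7
Expected profit = 7 − 4 = 3 ≈ $3.00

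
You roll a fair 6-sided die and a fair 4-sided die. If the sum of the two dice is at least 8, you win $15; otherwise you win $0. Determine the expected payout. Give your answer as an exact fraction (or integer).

E[payout] = (3/4)·0 + (1/4)·15 = 15/4

15/4 dollars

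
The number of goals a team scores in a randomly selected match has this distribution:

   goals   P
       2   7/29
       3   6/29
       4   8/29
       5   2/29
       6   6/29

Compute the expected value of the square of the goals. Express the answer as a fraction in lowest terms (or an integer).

E[X²] = (7/29)·4 + (6/29)·9 + (8/29)·16 + (2/29)·25 + (6/29)·36
     = 476/29

476/29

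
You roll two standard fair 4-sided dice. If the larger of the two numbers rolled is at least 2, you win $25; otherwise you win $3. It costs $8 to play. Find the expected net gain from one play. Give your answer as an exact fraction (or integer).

E[payout] = (1/16)·3 + (15/16)·25 = 189/8
Expected profit = 189/8 − 8 = 125/8

125/8 dollars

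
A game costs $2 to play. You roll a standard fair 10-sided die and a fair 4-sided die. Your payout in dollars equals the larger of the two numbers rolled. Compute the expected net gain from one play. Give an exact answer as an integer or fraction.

Distribution of the larger of the two numbers rolled: 1 w.p. 1/40, 2 w.p. 3/40, 3 w.p. 1/8, 4 w.p. 7/40, 5 w.p. 1/10, 6 w.p. 1/10, …
E[payout] = (1/40)·1 + (3/40)·2 + (1/8)·3 + (7/40)·4 + (1/10)·5 + (1/10)·6 + (1/10)·7 + (1/10)·8 + (1/10)·9 + (1/10)·10 = 23/4
Expected profit = 23/4 − 2 = 15/4

15/4 dollars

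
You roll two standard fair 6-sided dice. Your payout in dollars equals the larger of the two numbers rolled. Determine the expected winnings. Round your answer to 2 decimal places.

Distribution of the larger of the two numbers rolled: 1 w.p. 1/36, 2 w.p. 1/12, 3 w.p. 5/36, 4 w.p. 7/36, 5 w.p. 1/4, 6 w.p. 11/36
E[payout] = (1/36)·1 + (1/12)·2 + (5/36)·3 + (7/36)·4 + (1/4)·5 + (11/36)·6 = 161/36
≈ $4.47

$4.47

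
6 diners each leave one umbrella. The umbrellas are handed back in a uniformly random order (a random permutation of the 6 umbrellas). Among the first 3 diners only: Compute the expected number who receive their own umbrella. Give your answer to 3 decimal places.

Let Xᵢ = 1 if person i gets their own umbrella. For each i, P(Xᵢ=1) = 1/6.
By linearity of expectation, E[X₁+…+X_3] = 3·(1/6) = 1/2.
≈ 0.500

0.500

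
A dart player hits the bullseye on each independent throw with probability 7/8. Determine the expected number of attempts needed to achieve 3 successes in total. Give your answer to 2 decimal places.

By linearity (sum of 3 independent geometric waits), E[trials] = 3/p = 3/(7/8) = 24/7.
≈ 3.43

3.43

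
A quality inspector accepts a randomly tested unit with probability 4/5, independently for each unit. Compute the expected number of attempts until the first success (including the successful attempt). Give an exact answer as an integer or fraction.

For a geometric distribution, E[trials] = 1/p = 1/(4/5) = 5/4.

5/4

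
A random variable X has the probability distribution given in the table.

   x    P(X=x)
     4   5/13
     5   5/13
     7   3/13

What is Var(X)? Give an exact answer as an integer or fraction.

220/169

E[X] = (5/13)·4 + (5/13)·5 + (3/13)·7 = 66/13
E[X²] = (5/13)·16 + (5/13)·25 + (3/13)·49 = 352/13
Var(X) = 352/13 − (66/13)² = 220/169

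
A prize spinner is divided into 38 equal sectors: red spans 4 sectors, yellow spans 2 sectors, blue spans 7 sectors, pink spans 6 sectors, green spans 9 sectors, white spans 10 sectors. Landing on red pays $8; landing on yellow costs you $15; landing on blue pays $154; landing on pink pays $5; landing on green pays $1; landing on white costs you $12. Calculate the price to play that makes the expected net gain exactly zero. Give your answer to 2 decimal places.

$26.29

E[payout] = (4/38)·8 + (2/38)·(-15) + (7/38)·154 + (6/38)·5 + (9/38)·1 + (10/38)·(-12) = 999/38
Fair fee = E[payout] = 999/38 ≈ $26.29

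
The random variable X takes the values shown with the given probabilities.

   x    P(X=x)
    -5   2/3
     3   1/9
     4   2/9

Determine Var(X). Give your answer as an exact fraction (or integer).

1358/81

E[X] = (2/3)·(-5) + (1/9)·3 + (2/9)·4 = -19/9
E[X²] = (2/3)·25 + (1/9)·9 + (2/9)·16 = 191/9
Var(X) = 191/9 − (-19/9)² = 1358/81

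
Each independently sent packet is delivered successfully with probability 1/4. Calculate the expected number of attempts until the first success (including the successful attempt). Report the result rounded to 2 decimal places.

4.00

For a geometric distribution, E[trials] = 1/p = 1/(1/4) = 4.
≈ 4.00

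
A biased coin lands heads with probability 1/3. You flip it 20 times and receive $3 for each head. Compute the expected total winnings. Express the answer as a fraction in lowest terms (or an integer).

E[#heads] = 20·1/3 = 20/3 (linearity over flips).
E[winnings] = 3·20/3 = 20.

$20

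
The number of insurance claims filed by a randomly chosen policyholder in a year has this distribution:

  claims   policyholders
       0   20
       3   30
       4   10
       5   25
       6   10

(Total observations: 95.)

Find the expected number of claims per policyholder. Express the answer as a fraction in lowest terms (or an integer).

63/19

Total = 95, so P(claims=0) = 20/95, etc.
E[X] = (4/19)·0 + (6/19)·3 + (2/19)·4 + (5/19)·5 + (2/19)·6
     = 63/19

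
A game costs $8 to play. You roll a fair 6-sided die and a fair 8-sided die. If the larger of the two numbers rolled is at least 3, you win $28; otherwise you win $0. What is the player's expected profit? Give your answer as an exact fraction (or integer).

53/3 dollars

E[payout] = (1/12)·0 + (11/12)·28 = 77/3
Expected profit = 77/3 − 8 = 53/3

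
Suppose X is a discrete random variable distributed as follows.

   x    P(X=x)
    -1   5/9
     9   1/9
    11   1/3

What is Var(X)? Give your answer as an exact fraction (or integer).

E[X] = (5/9)·(-1) + (1/9)·9 + (1/3)·11 = 37/9
E[X²] = (5/9)·1 + (1/9)·81 + (1/3)·121 = 449/9
Var(X) = 449/9 − (37/9)² = 2672/81

2672/81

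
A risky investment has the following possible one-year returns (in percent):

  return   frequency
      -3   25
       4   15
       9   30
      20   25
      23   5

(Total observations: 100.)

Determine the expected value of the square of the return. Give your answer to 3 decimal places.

Total = 100, so P(return=-3) = 25/100, etc.
E[X²] = (1/4)·9 + (3/20)·16 + (3/10)·81 + (1/4)·400 + (1/20)·529
     = 777/5 ≈ 155.400

155.400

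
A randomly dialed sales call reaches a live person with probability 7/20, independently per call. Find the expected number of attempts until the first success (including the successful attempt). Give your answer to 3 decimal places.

2.857

For a geometric distribution, E[trials] = 1/p = 1/(7/20) = 20/7.
≈ 2.857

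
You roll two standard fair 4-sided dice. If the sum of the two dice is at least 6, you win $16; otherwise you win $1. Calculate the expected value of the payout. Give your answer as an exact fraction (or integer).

53/8 dollars

E[payout] = (5/8)·1 + (3/8)·16 = 53/8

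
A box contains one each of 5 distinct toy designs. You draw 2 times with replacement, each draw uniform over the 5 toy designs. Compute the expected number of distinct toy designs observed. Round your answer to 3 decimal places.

1.800

Let Xⱼ=1 if type j appears at least once. P(Xⱼ=1) = 1 − ((5−1)/5)^2 = 9/25.
E[#distinct] = 5·9/25 = 9/5.
≈ 1.800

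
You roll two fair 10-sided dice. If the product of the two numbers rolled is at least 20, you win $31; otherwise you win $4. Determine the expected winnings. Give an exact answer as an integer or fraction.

E[payout] = (21/50)·4 + (29/50)·31 = 983/50

983/50 dollars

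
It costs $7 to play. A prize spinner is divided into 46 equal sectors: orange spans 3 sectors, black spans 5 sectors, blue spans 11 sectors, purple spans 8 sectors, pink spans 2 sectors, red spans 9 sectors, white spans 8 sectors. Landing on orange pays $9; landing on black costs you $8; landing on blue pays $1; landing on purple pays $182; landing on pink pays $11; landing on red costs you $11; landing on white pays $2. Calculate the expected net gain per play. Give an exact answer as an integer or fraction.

1071/46 dollars

E[payout] = (3/46)·9 + (5/46)·(-8) + (11/46)·1 + (8/46)·182 + (2/46)·11 + (9/46)·(-11) + (8/46)·2 = 1393/46
Expected profit = 1393/46 − 7 = 1071/46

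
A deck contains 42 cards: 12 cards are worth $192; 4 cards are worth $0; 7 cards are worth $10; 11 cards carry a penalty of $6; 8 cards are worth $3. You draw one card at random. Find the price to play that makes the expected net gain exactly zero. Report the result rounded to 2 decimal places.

$55.52

E[payout] = (12/42)·192 + (4/42)·0 + (7/42)·10 + (11/42)·(-6) + (8/42)·3 = 1166/21
Fair fee = E[payout] = 1166/21 ≈ $55.52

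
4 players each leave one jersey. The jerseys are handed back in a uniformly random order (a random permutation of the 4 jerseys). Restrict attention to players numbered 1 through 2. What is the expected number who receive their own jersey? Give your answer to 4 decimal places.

0.5000

Let Xᵢ = 1 if person i gets their own jersey. For each i, P(Xᵢ=1) = 1/4.
By linearity of expectation, E[X₁+…+X_2] = 2·(1/4) = 1/2.
≈ 0.5000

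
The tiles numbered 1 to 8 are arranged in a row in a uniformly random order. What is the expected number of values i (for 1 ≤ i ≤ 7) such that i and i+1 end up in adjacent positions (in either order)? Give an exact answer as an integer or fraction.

7/4

For each i ∈ {1,…,7}, let Xᵢ = 1 if i and i+1 are adjacent. P(Xᵢ=1) = 2·(8−1)!/8! = 2/8.
By linearity, E[ΣXᵢ] = (7)·(2/8) = 7/4.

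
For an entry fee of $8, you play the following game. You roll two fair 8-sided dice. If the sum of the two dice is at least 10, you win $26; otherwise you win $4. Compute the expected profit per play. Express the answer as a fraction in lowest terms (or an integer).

E[payout] = (9/16)·4 + (7/16)·26 = 109/8
Expected profit = 109/8 − 8 = 45/8

45/8 dollars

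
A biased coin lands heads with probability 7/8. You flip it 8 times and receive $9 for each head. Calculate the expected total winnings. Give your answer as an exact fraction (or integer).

$63

E[#heads] = 8·7/8 = 7 (linearity over flips).
E[winnings] = 9·7 = 63.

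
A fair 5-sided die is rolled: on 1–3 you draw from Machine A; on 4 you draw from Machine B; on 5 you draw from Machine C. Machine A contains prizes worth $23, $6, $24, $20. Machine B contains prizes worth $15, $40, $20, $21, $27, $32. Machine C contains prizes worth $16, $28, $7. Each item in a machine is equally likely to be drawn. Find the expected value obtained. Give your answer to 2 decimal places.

$19.52

E[X | Machine A] = (23 + 6 + 24 + 20)/4 = 73/4
E[X | Machine B] = (15 + 40 + 20 + 21 + 27 + 32)/6 = 155/6
E[X | Machine C] = (16 + 28 + 7)/3 = 17
E[X] = (3/5)·73/4 + (1/5)·155/6 + (1/5)·17 = 1171/60 ≈ 19.52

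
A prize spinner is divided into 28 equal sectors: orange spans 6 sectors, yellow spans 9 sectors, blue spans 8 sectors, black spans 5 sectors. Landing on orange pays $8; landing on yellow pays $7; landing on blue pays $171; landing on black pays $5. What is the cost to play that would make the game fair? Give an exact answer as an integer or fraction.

376/7 dollars

E[payout] = (6/28)·8 + (9/28)·7 + (8/28)·171 + (5/28)·5 = 376/7
Fair fee = E[payout] = 376/7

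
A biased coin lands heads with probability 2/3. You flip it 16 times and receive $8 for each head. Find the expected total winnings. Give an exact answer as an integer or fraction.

256/3 dollars

E[#heads] = 16·2/3 = 32/3 (linearity over flips).
E[winnings] = 8·32/3 = 256/3.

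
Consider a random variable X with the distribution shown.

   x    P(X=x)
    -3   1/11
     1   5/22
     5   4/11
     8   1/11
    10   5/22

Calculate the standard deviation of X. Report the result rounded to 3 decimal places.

3.988

E[X] = 105/22, E[X²] = 851/22
Var(X) = E[X²] − (E[X])² = 851/22 − 11025/484 = 7697/484
SD(X) = √(7697/484) ≈ 3.988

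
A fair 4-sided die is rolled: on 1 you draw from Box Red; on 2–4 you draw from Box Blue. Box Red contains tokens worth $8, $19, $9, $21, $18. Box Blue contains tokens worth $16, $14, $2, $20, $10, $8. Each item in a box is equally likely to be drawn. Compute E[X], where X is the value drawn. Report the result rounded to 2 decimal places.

E[X | Box Red] = (8 + 19 + 9 + 21 + 18)/5 = 15
E[X | Box Blue] = (16 + 14 + 2 + 20 + 10 + 8)/6 = 35/3
E[X] = (1/4)·15 + (3/4)·35/3 = 25/2 ≈ 12.50

$12.50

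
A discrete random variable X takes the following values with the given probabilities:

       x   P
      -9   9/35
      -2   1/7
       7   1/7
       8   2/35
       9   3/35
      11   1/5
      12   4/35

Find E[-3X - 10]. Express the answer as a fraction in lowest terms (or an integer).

E[-3x-10] = (9/35)·17 + (1/7)·(-4) + (1/7)·(-31) + (2/35)·(-34) + (3/35)·(-37) + (1/5)·(-43) + (4/35)·(-46)
     = -98/5

-98/5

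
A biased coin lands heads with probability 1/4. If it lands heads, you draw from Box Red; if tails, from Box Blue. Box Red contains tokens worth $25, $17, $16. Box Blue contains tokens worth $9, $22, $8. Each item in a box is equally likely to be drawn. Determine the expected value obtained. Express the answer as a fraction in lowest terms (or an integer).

175/12 dollars

E[X | Box Red] = (25 + 17 + 16)/3 = 58/3
E[X | Box Blue] = (9 + 22 + 8)/3 = 13
E[X] = (1/4)·58/3 + (3/4)·13 = 175/12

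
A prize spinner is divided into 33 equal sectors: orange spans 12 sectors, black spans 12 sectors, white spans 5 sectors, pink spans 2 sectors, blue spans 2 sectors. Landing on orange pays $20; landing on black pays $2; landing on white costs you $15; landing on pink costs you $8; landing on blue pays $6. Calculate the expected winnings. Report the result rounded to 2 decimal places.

E[payout] = (12/33)·20 + (12/33)·2 + (5/33)·(-15) + (2/33)·(-8) + (2/33)·6 = 185/33
≈ $5.61

$5.61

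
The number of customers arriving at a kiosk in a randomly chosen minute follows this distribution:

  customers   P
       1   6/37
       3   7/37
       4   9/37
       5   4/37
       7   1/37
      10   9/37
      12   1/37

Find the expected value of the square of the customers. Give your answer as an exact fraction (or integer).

38

E[X²] = (6/37)·1 + (7/37)·9 + (9/37)·16 + (4/37)·25 + (1/37)·49 + (9/37)·100 + (1/37)·144
     = 38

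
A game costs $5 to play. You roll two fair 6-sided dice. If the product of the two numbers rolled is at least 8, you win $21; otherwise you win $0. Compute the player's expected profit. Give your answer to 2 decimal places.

E[payout] = (7/18)·0 + (11/18)·21 = 77/6
Expected profit = 77/6 − 5 = 47/6 ≈ $7.83

$7.83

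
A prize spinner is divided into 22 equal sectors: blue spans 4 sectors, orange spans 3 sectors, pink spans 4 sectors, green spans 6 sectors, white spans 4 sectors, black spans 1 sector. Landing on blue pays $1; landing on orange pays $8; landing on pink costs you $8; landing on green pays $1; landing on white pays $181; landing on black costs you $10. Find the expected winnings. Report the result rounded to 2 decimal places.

$32.55

E[payout] = (4/22)·1 + (3/22)·8 + (4/22)·(-8) + (6/22)·1 + (4/22)·181 + (1/22)·(-10) = 358/11
≈ $32.55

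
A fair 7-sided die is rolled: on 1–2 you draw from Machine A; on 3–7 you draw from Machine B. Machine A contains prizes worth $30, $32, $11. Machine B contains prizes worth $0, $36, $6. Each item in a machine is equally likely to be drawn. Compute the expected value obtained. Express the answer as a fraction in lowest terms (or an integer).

E[X | Machine A] = (30 + 32 + 11)/3 = 73/3
E[X | Machine B] = (0 + 36 + 6)/3 = 14
E[X] = (2/7)·73/3 + (5/7)·14 = 356/21

356/21 dollars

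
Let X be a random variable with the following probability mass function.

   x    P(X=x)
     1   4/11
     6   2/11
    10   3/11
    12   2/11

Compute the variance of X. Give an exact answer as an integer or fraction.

2404/121

E[X] = (4/11)·1 + (2/11)·6 + (3/11)·10 + (2/11)·12 = 70/11
E[X²] = (4/11)·1 + (2/11)·36 + (3/11)·100 + (2/11)·144 = 664/11
Var(X) = 664/11 − (70/11)² = 2404/121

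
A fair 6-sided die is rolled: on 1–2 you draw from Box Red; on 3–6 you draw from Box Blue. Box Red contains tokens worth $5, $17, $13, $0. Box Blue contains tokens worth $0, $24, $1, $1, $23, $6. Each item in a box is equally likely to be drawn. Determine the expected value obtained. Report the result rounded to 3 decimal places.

$9.028

E[X | Box Red] = (5 + 17 + 13 + 0)/4 = 35/4
E[X | Box Blue] = (0 + 24 + 1 + 1 + 23 + 6)/6 = 55/6
E[X] = (1/3)·35/4 + (2/3)·55/6 = 325/36 ≈ 9.028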